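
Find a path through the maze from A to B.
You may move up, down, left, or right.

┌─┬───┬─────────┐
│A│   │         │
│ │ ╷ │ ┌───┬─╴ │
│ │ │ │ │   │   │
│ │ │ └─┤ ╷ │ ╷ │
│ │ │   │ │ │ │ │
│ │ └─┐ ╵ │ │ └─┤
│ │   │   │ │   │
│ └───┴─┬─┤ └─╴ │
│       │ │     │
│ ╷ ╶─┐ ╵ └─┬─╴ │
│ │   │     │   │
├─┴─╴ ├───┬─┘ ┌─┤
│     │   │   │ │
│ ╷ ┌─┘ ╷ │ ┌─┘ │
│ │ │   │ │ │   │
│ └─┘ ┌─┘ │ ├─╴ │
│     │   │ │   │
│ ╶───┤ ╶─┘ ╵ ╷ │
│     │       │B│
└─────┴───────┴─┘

Finding the shortest path through the maze:
Path length: 28 steps
Directions: down → down → down → down → right → down → right → down → left → left → down → down → right → right → up → right → up → right → down → down → left → down → right → right → right → up → right → down

Solution:

┌─┬───┬─────────┐
│A│   │         │
│ │ ╷ │ ┌───┬─╴ │
│↓│ │ │ │   │   │
│ │ │ └─┤ ╷ │ ╷ │
│↓│ │   │ │ │ │ │
│ │ └─┐ ╵ │ │ └─┤
│↓│   │   │ │   │
│ └───┴─┬─┤ └─╴ │
│↳ ↓    │ │     │
│ ╷ ╶─┐ ╵ └─┬─╴ │
│ │↳ ↓│     │   │
├─┴─╴ ├───┬─┘ ┌─┤
│↓ ← ↲│↱ ↓│   │ │
│ ╷ ┌─┘ ╷ │ ┌─┘ │
│↓│ │↱ ↑│↓│ │   │
│ └─┘ ┌─┘ │ ├─╴ │
│↳ → ↑│↓ ↲│ │↱ ↓│
│ ╶───┤ ╶─┘ ╵ ╷ │
│     │↳ → → ↑│B│
└─────┴───────┴─┘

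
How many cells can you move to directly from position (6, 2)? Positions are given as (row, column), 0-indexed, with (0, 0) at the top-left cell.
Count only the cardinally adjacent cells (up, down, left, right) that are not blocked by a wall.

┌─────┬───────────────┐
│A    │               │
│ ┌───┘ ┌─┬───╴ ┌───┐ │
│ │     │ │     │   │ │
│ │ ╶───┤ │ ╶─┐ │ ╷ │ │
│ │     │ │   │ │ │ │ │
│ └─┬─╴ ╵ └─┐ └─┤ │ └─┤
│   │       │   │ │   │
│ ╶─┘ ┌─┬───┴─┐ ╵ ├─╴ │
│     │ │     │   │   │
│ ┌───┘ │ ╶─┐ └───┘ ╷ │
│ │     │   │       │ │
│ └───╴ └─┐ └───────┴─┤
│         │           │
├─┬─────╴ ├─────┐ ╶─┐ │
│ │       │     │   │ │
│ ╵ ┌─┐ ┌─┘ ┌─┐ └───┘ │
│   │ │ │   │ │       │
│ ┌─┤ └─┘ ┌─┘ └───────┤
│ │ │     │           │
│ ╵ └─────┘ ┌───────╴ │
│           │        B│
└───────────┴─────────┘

Checking passable neighbors of (6, 2):
Neighbors: (6, 1), (6, 3)
Count: 2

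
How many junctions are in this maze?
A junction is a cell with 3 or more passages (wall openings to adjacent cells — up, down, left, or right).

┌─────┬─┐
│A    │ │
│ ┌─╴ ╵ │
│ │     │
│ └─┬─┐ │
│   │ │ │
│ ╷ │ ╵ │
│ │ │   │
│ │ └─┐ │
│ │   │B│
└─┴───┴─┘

Checking each cell for number of passages:

Junctions found (3+ passages):
  (1, 2): 3 passages
  (1, 3): 3 passages
  (2, 0): 3 passages
  (3, 3): 3 passages
Total junctions: 4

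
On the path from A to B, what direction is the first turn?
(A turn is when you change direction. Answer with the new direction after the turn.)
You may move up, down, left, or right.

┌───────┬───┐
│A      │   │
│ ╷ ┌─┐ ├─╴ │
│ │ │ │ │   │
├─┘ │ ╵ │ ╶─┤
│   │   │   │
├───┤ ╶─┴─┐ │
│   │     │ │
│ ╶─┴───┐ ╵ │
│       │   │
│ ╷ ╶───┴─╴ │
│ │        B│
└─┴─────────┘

Directions: right, right, right, down, down, left, down, right, right, down, right, down
First turn direction: down

Solution:

┌───────┬───┐
│A → → ↓│   │
│ ╷ ┌─┐ ├─╴ │
│ │ │ │↓│   │
├─┘ │ ╵ │ ╶─┤
│   │↓ ↲│   │
├───┤ ╶─┴─┐ │
│   │↳ → ↓│ │
│ ╶─┴───┐ ╵ │
│       │↳ ↓│
│ ╷ ╶───┴─╴ │
│ │        B│
└─┴─────────┘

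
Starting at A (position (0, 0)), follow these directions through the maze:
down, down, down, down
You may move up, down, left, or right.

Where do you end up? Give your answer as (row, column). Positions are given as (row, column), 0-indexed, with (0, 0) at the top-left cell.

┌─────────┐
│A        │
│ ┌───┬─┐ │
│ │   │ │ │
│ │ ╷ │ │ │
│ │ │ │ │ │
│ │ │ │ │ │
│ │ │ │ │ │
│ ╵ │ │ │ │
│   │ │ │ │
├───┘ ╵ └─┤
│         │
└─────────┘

Following directions step by step:
Start: (0, 0)
  down: (0, 0) → (1, 0)
  down: (1, 0) → (2, 0)
  down: (2, 0) → (3, 0)
  down: (3, 0) → (4, 0)
Final position: (4, 0)

Path taken:

┌─────────┐
│A        │
│ ┌───┬─┐ │
│↓│   │ │ │
│ │ ╷ │ │ │
│↓│ │ │ │ │
│ │ │ │ │ │
│↓│ │ │ │ │
│ ╵ │ │ │ │
│B  │ │ │ │
├───┘ ╵ └─┤
│         │
└─────────┘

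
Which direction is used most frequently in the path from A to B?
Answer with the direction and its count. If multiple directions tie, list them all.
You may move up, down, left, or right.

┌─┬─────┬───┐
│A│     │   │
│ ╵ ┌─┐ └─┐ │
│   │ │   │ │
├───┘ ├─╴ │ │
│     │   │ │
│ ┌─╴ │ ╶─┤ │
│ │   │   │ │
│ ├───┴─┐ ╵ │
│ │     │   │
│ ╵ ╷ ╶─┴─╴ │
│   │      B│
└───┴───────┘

Directions: down, right, up, right, right, down, right, down, left, down, right, down, right, down
Counts: {'down': 6, 'right': 6, 'up': 1, 'left': 1}
Most common: down and right (tied at 6 times each)

Solution:

┌─┬─────┬───┐
│A│↱ → ↓│   │
│ ╵ ┌─┐ └─┐ │
│↳ ↑│ │↳ ↓│ │
├───┘ ├─╴ │ │
│     │↓ ↲│ │
│ ┌─╴ │ ╶─┤ │
│ │   │↳ ↓│ │
│ ├───┴─┐ ╵ │
│ │     │↳ ↓│
│ ╵ ╷ ╶─┴─╴ │
│   │      B│
└───┴───────┘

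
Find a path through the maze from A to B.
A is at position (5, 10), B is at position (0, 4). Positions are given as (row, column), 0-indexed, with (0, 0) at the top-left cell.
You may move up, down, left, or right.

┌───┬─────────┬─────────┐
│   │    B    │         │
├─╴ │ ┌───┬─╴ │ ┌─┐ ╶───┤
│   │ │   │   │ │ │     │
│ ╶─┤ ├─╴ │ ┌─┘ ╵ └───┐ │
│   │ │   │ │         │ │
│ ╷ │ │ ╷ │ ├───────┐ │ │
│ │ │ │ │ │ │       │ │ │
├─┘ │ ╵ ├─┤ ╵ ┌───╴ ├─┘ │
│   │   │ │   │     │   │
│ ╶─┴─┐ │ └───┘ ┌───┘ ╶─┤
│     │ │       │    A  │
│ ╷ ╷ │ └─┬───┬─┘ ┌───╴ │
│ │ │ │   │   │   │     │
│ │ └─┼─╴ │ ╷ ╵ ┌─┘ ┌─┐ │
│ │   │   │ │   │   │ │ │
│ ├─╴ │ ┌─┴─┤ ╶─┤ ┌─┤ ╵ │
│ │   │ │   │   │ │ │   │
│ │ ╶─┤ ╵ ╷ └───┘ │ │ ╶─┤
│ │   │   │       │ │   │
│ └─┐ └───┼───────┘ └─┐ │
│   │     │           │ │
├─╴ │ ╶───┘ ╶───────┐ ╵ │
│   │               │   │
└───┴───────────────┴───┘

Finding the shortest path from (5, 10) to (0, 4):
Path length: 29 steps
Directions: right → down → left → left → down → left → down → down → left → left → left → up → left → down → left → up → up → right → up → left → up → up → left → up → up → up → up → right → right

Solution:

┌───┬─────────┬─────────┐
│   │↱ → B    │         │
├─╴ │ ┌───┬─╴ │ ┌─┐ ╶───┤
│   │↑│   │   │ │ │     │
│ ╶─┤ ├─╴ │ ┌─┘ ╵ └───┐ │
│   │↑│   │ │         │ │
│ ╷ │ │ ╷ │ ├───────┐ │ │
│ │ │↑│ │ │ │       │ │ │
├─┘ │ ╵ ├─┤ ╵ ┌───╴ ├─┘ │
│   │↑ ↰│ │   │     │   │
│ ╶─┴─┐ │ └───┘ ┌───┘ ╶─┤
│     │↑│       │    A ↓│
│ ╷ ╷ │ └─┬───┬─┘ ┌───╴ │
│ │ │ │↑ ↰│   │   │↓ ← ↲│
│ │ └─┼─╴ │ ╷ ╵ ┌─┘ ┌─┐ │
│ │   │↱ ↑│ │   │↓ ↲│ │ │
│ ├─╴ │ ┌─┴─┤ ╶─┤ ┌─┤ ╵ │
│ │   │↑│↓ ↰│   │↓│ │   │
│ │ ╶─┤ ╵ ╷ └───┘ │ │ ╶─┤
│ │   │↑ ↲│↑ ← ← ↲│ │   │
│ └─┐ └───┼───────┘ └─┐ │
│   │     │           │ │
├─╴ │ ╶───┘ ╶───────┐ ╵ │
│   │               │   │
└───┴───────────────┴───┘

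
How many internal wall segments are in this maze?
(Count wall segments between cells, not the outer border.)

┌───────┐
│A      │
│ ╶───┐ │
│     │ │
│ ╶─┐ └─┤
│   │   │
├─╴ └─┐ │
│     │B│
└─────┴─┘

Counting internal wall segments:
Total internal walls: 9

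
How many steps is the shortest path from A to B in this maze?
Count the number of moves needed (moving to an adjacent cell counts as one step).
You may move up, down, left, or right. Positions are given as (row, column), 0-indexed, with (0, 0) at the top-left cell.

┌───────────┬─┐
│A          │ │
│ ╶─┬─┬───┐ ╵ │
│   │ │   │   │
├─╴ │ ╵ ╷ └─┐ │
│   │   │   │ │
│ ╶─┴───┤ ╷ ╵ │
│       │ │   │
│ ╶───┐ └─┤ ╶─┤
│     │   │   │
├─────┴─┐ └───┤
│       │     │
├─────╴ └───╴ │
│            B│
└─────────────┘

Using BFS to find shortest path:
Start: (0, 0), End: (6, 6)
Path found:
(0,0) → (1,0) → (1,1) → (2,1) → (2,0) → (3,0) → (3,1) → (3,2) → (3,3) → (4,3) → (4,4) → (5,4) → (5,5) → (5,6) → (6,6)
Number of steps: 14

Solution:

┌───────────┬─┐
│A          │ │
│ ╶─┬─┬───┐ ╵ │
│↳ ↓│ │   │   │
├─╴ │ ╵ ╷ └─┐ │
│↓ ↲│   │   │ │
│ ╶─┴───┤ ╷ ╵ │
│↳ → → ↓│ │   │
│ ╶───┐ └─┤ ╶─┤
│     │↳ ↓│   │
├─────┴─┐ └───┤
│       │↳ → ↓│
├─────╴ └───╴ │
│            B│
└─────────────┘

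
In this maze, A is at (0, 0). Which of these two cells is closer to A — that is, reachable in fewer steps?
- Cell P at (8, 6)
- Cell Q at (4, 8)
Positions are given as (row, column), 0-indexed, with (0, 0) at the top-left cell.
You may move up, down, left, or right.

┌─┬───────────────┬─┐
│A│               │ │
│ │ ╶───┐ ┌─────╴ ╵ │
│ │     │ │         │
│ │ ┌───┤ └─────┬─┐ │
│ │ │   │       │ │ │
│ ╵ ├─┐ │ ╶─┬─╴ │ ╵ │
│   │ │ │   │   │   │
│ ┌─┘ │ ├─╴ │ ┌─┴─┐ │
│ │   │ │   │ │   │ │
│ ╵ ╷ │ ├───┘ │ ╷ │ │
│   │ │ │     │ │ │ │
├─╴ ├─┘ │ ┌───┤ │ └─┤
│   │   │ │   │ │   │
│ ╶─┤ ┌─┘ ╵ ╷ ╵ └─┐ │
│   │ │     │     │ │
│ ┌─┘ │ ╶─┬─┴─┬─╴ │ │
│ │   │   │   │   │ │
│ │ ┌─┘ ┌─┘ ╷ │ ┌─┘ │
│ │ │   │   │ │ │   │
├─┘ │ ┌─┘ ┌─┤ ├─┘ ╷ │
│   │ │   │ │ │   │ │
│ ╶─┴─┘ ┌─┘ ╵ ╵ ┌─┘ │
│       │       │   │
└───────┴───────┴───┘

Shortest path A → P at (8, 6): 46 steps
Shortest path A → Q at (4, 8): 32 steps

Q is closer (32 steps vs 46 steps).

Path to P:

┌─┬───────────────┬─┐
│A│↱ → → ↓        │ │
│ │ ╶───┐ ┌─────╴ ╵ │
│↓│↑    │↓│         │
│ │ ┌───┤ └─────┬─┐ │
│↓│↑│   │↳ → → ↓│ │ │
│ ╵ ├─┐ │ ╶─┬─╴ │ ╵ │
│↳ ↑│ │ │   │↓ ↲│   │
│ ┌─┘ │ ├─╴ │ ┌─┴─┐ │
│ │   │ │   │↓│↱ ↓│ │
│ ╵ ╷ │ ├───┘ │ ╷ │ │
│   │ │ │↓ ← ↲│↑│↓│ │
├─╴ ├─┘ │ ┌───┤ │ └─┤
│   │   │↓│↱ ↓│↑│↳ ↓│
│ ╶─┤ ┌─┘ ╵ ╷ ╵ └─┐ │
│   │ │  ↳ ↑│↳ ↑  │↓│
│ ┌─┘ │ ╶─┬─┴─┬─╴ │ │
│ │   │   │  P│   │↓│
│ │ ┌─┘ ┌─┘ ╷ │ ┌─┘ │
│ │ │   │   │↑│ │↓ ↲│
├─┘ │ ┌─┘ ┌─┤ ├─┘ ╷ │
│   │ │   │ │↑│↓ ↲│ │
│ ╶─┴─┘ ┌─┘ ╵ ╵ ┌─┘ │
│       │    ↑ ↲│   │
└───────┴───────┴───┘

Path to Q:

┌─┬───────────────┬─┐
│A│↱ → → ↓        │ │
│ │ ╶───┐ ┌─────╴ ╵ │
│↓│↑    │↓│         │
│ │ ┌───┤ └─────┬─┐ │
│↓│↑│   │↳ → → ↓│ │ │
│ ╵ ├─┐ │ ╶─┬─╴ │ ╵ │
│↳ ↑│ │ │   │↓ ↲│   │
│ ┌─┘ │ ├─╴ │ ┌─┴─┐ │
│ │   │ │   │↓│↱ Q│ │
│ ╵ ╷ │ ├───┘ │ ╷ │ │
│   │ │ │↓ ← ↲│↑│ │ │
├─╴ ├─┘ │ ┌───┤ │ └─┤
│   │   │↓│↱ ↓│↑│   │
│ ╶─┤ ┌─┘ ╵ ╷ ╵ └─┐ │
│   │ │  ↳ ↑│↳ ↑  │ │
│ ┌─┘ │ ╶─┬─┴─┬─╴ │ │
│ │   │   │   │   │ │
│ │ ┌─┘ ┌─┘ ╷ │ ┌─┘ │
│ │ │   │   │ │ │   │
├─┘ │ ┌─┘ ┌─┤ ├─┘ ╷ │
│   │ │   │ │ │   │ │
│ ╶─┴─┘ ┌─┘ ╵ ╵ ┌─┘ │
│       │       │   │
└───────┴───────┴───┘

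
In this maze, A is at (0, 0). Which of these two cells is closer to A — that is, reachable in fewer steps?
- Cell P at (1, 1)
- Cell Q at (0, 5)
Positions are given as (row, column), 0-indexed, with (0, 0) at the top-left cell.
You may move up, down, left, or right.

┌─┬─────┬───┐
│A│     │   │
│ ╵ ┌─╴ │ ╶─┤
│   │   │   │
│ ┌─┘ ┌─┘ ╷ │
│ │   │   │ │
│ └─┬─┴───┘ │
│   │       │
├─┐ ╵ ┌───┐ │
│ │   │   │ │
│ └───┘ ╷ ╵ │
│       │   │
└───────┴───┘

Shortest path A → P at (1, 1): 2 steps
Shortest path A → Q at (0, 5): 15 steps

P is closer (2 steps vs 15 steps).

Path to P:

┌─┬─────┬───┐
│A│     │   │
│ ╵ ┌─╴ │ ╶─┤
│↳ P│   │   │
│ ┌─┘ ┌─┘ ╷ │
│ │   │   │ │
│ └─┬─┴───┘ │
│   │       │
├─┐ ╵ ┌───┐ │
│ │   │   │ │
│ └───┘ ╷ ╵ │
│       │   │
└───────┴───┘

Path to Q:

┌─┬─────┬───┐
│A│     │↱ Q│
│ ╵ ┌─╴ │ ╶─┤
│↓  │   │↑ ↰│
│ ┌─┘ ┌─┘ ╷ │
│↓│   │   │↑│
│ └─┬─┴───┘ │
│↳ ↓│↱ → → ↑│
├─┐ ╵ ┌───┐ │
│ │↳ ↑│   │ │
│ └───┘ ╷ ╵ │
│       │   │
└───────┴───┘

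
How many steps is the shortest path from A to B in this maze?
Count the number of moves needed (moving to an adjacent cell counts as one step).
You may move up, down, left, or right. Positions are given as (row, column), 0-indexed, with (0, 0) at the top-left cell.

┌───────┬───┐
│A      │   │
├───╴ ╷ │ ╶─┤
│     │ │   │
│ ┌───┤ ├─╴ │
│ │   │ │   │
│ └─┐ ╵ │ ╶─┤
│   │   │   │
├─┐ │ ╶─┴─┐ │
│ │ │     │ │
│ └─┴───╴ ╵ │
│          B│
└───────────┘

Using BFS to find shortest path:
Start: (0, 0), End: (5, 5)
Path found:
(0,0) → (0,1) → (0,2) → (0,3) → (1,3) → (2,3) → (3,3) → (3,2) → (4,2) → (4,3) → (4,4) → (5,4) → (5,5)
Number of steps: 12

Solution:

┌───────┬───┐
│A → → ↓│   │
├───╴ ╷ │ ╶─┤
│     │↓│   │
│ ┌───┤ ├─╴ │
│ │   │↓│   │
│ └─┐ ╵ │ ╶─┤
│   │↓ ↲│   │
├─┐ │ ╶─┴─┐ │
│ │ │↳ → ↓│ │
│ └─┴───╴ ╵ │
│        ↳ B│
└───────────┘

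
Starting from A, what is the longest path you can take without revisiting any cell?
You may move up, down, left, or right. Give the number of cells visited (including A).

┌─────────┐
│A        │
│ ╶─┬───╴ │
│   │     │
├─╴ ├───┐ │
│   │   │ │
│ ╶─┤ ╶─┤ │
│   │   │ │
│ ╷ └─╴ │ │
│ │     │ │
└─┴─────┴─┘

Finding longest simple path using DFS:
Start: (0, 0)
Longest path visits 14 cells
Path: A → down → right → down → left → down → right → down → right → right → up → left → up → right

Solution:

┌─────────┐
│A        │
│ ╶─┬───╴ │
│↳ ↓│     │
├─╴ ├───┐ │
│↓ ↲│↱ B│ │
│ ╶─┤ ╶─┤ │
│↳ ↓│↑ ↰│ │
│ ╷ └─╴ │ │
│ │↳ → ↑│ │
└─┴─────┴─┘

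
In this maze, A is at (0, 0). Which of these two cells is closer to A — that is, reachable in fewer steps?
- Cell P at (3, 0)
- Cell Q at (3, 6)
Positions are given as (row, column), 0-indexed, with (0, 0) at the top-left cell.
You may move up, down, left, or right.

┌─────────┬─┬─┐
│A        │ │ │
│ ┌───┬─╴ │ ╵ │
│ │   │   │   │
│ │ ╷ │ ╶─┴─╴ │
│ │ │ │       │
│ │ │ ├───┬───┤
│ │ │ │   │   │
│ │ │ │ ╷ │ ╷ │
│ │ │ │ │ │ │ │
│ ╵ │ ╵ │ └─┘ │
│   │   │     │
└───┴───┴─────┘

Shortest path A → P at (3, 0): 3 steps
Shortest path A → Q at (3, 6): 25 steps

P is closer (3 steps vs 25 steps).

Path to P:

┌─────────┬─┬─┐
│A        │ │ │
│ ┌───┬─╴ │ ╵ │
│↓│   │   │   │
│ │ ╷ │ ╶─┴─╴ │
│↓│ │ │       │
│ │ │ ├───┬───┤
│P│ │ │   │   │
│ │ │ │ ╷ │ ╷ │
│ │ │ │ │ │ │ │
│ ╵ │ ╵ │ └─┘ │
│   │   │     │
└───┴───┴─────┘

Path to Q:

┌─────────┬─┬─┐
│A        │ │ │
│ ┌───┬─╴ │ ╵ │
│↓│↱ ↓│   │   │
│ │ ╷ │ ╶─┴─╴ │
│↓│↑│↓│       │
│ │ │ ├───┬───┤
│↓│↑│↓│↱ ↓│  Q│
│ │ │ │ ╷ │ ╷ │
│↓│↑│↓│↑│↓│ │↑│
│ ╵ │ ╵ │ └─┘ │
│↳ ↑│↳ ↑│↳ → ↑│
└───┴───┴─────┘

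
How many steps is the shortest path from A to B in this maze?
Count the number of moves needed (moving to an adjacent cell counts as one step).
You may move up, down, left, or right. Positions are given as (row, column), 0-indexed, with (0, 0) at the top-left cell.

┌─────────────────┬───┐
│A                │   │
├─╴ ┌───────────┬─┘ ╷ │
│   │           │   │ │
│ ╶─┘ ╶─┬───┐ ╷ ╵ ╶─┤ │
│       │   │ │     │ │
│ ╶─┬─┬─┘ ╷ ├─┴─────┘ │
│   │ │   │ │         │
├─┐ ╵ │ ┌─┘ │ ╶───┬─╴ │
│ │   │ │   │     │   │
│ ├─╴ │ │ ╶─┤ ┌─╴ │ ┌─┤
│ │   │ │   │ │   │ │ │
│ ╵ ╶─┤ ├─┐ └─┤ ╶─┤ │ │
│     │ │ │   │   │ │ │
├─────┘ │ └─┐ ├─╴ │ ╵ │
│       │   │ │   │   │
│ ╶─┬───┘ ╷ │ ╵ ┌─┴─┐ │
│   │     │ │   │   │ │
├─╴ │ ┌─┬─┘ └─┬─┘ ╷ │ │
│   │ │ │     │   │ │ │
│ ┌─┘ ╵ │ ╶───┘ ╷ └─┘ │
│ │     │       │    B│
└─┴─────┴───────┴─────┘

Using BFS to find shortest path:
Start: (0, 0), End: (10, 10)
Path found:
(0,0) → (0,1) → (1,1) → (1,0) → (2,0) → (2,1) → (2,2) → (1,2) → (1,3) → (1,4) → (1,5) → (1,6) → (1,7) → (2,7) → (2,8) → (1,8) → (1,9) → (0,9) → (0,10) → (1,10) → (2,10) → (3,10) → (4,10) → (4,9) → (5,9) → (6,9) → (7,9) → (7,10) → (8,10) → (9,10) → (10,10)
Number of steps: 30

Solution:

┌─────────────────┬───┐
│A ↓              │↱ ↓│
├─╴ ┌───────────┬─┘ ╷ │
│↓ ↲│↱ → → → → ↓│↱ ↑│↓│
│ ╶─┘ ╶─┬───┐ ╷ ╵ ╶─┤ │
│↳ → ↑  │   │ │↳ ↑  │↓│
│ ╶─┬─┬─┘ ╷ ├─┴─────┘ │
│   │ │   │ │        ↓│
├─┐ ╵ │ ┌─┘ │ ╶───┬─╴ │
│ │   │ │   │     │↓ ↲│
│ ├─╴ │ │ ╶─┤ ┌─╴ │ ┌─┤
│ │   │ │   │ │   │↓│ │
│ ╵ ╶─┤ ├─┐ └─┤ ╶─┤ │ │
│     │ │ │   │   │↓│ │
├─────┘ │ └─┐ ├─╴ │ ╵ │
│       │   │ │   │↳ ↓│
│ ╶─┬───┘ ╷ │ ╵ ┌─┴─┐ │
│   │     │ │   │   │↓│
├─╴ │ ┌─┬─┘ └─┬─┘ ╷ │ │
│   │ │ │     │   │ │↓│
│ ┌─┘ ╵ │ ╶───┘ ╷ └─┘ │
│ │     │       │    B│
└─┴─────┴───────┴─────┘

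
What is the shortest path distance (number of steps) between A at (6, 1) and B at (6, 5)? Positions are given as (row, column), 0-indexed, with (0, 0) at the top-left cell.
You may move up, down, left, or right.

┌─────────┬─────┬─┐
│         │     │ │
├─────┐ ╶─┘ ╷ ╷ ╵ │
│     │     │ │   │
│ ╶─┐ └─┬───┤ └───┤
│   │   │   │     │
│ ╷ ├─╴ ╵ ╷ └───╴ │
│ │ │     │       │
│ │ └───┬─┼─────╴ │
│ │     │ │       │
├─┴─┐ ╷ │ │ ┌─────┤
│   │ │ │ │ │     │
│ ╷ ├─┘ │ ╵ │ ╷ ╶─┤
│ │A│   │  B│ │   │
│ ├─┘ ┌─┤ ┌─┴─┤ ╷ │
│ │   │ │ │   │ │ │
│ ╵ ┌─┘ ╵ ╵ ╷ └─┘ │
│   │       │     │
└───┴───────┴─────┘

Finding path from (6, 1) to (6, 5):
Path: (6,1) → (5,1) → (5,0) → (6,0) → (7,0) → (8,0) → (8,1) → (7,1) → (7,2) → (6,2) → (6,3) → (5,3) → (4,3) → (4,2) → (4,1) → (3,1) → (2,1) → (2,0) → (1,0) → (1,1) → (1,2) → (2,2) → (2,3) → (3,3) → (3,4) → (2,4) → (2,5) → (3,5) → (3,6) → (3,7) → (3,8) → (4,8) → (4,7) → (4,6) → (4,5) → (5,5) → (6,5)
Distance: 36 steps

Solution:

┌─────────┬─────┬─┐
│         │     │ │
├─────┐ ╶─┘ ╷ ╷ ╵ │
│↱ → ↓│     │ │   │
│ ╶─┐ └─┬───┤ └───┤
│↑ ↰│↳ ↓│↱ ↓│     │
│ ╷ ├─╴ ╵ ╷ └───╴ │
│ │↑│  ↳ ↑│↳ → → ↓│
│ │ └───┬─┼─────╴ │
│ │↑ ← ↰│ │↓ ← ← ↲│
├─┴─┐ ╷ │ │ ┌─────┤
│↓ ↰│ │↑│ │↓│     │
│ ╷ ├─┘ │ ╵ │ ╷ ╶─┤
│↓│A│↱ ↑│  B│ │   │
│ ├─┘ ┌─┤ ┌─┴─┤ ╷ │
│↓│↱ ↑│ │ │   │ │ │
│ ╵ ┌─┘ ╵ ╵ ╷ └─┘ │
│↳ ↑│       │     │
└───┴───────┴─────┘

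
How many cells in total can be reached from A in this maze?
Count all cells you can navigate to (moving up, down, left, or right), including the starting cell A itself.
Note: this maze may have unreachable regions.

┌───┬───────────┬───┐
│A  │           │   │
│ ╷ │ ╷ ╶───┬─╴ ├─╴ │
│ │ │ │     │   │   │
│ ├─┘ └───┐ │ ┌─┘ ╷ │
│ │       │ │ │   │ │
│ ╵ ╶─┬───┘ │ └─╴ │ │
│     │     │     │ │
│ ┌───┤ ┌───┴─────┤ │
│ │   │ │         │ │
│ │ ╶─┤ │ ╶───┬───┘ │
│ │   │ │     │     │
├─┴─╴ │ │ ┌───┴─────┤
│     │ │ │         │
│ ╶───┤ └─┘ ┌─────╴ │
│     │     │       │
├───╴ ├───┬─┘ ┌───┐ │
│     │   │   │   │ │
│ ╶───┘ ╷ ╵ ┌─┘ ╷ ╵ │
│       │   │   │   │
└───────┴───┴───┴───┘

Using BFS/flood-fill to find all reachable cells from A:
Maze size: 10 × 10 = 100 total cells
9 cell(s) are walled off and cannot be reached from A.
Reachable cells: 91

Reachable region (· marks reachable cells):

┌───┬───────────┬───┐
│A ·│· · · · · ·│· ·│
│ ╷ │ ╷ ╶───┬─╴ ├─╴ │
│·│·│·│· · ·│· ·│· ·│
│ ├─┘ └───┐ │ ┌─┘ ╷ │
│·│· · · ·│·│·│· ·│·│
│ ╵ ╶─┬───┘ │ └─╴ │ │
│· · ·│· · ·│· · ·│·│
│ ┌───┤ ┌───┴─────┤ │
│·│· ·│·│         │·│
│ │ ╶─┤ │ ╶───┬───┘ │
│·│· ·│·│     │· · ·│
├─┴─╴ │ │ ┌───┴─────┤
│· · ·│·│ │· · · · ·│
│ ╶───┤ └─┘ ┌─────╴ │
│· · ·│· · ·│· · · ·│
├───╴ ├───┬─┘ ┌───┐ │
│· · ·│· ·│· ·│· ·│·│
│ ╶───┘ ╷ ╵ ┌─┘ ╷ ╵ │
│· · · ·│· ·│· ·│· ·│
└───────┴───┴───┴───┘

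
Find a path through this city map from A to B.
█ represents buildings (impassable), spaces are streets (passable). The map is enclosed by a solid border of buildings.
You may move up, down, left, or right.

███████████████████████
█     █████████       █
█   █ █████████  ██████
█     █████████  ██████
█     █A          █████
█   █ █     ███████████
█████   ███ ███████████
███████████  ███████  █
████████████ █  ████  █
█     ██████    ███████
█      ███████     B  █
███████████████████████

Finding the shortest path from A to B:
Movement: cardinal only
Path length: 18 steps
Directions: down → right → right → right → right → down → down → right → down → down → right → right → down → right → right → right → right → right

Solution:

███████████████████████
█     █████████       █
█   █ █████████  ██████
█     █████████  ██████
█     █A          █████
█   █ █↳→→→↓███████████
█████   ███↓███████████
███████████↳↓███████  █
████████████↓█  ████  █
█     ██████↳→↓ ███████
█      ███████↳→→→→B  █
███████████████████████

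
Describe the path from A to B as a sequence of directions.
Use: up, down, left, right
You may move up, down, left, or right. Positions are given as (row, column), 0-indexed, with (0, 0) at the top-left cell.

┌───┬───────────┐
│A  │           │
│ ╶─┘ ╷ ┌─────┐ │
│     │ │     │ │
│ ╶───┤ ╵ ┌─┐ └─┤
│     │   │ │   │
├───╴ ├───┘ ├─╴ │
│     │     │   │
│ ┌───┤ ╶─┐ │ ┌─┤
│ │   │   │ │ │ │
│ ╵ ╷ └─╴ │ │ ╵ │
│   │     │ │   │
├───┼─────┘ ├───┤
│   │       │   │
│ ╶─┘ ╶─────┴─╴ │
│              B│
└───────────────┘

Finding the path and converting it to directions:
Path through cells: (0,0) → (1,0) → (2,0) → (2,1) → (2,2) → (3,2) → (3,1) → (3,0) → (4,0) → (5,0) → (5,1) → (4,1) → (4,2) → (5,2) → (5,3) → (5,4) → (4,4) → (4,3) → (3,3) → (3,4) → (3,5) → (4,5) → (5,5) → (6,5) → (6,4) → (6,3) → (6,2) → (7,2) → (7,3) → (7,4) → (7,5) → (7,6) → (7,7)
Directions: down, down, right, right, down, left, left, down, down, right, up, right, down, right, right, up, left, up, right, right, down, down, down, left, left, left, down, right, right, right, right, right

Solution:

┌───┬───────────┐
│A  │           │
│ ╶─┘ ╷ ┌─────┐ │
│↓    │ │     │ │
│ ╶───┤ ╵ ┌─┐ └─┤
│↳ → ↓│   │ │   │
├───╴ ├───┘ ├─╴ │
│↓ ← ↲│↱ → ↓│   │
│ ┌───┤ ╶─┐ │ ┌─┤
│↓│↱ ↓│↑ ↰│↓│ │ │
│ ╵ ╷ └─╴ │ │ ╵ │
│↳ ↑│↳ → ↑│↓│   │
├───┼─────┘ ├───┤
│   │↓ ← ← ↲│   │
│ ╶─┘ ╶─────┴─╴ │
│    ↳ → → → → B│
└───────────────┘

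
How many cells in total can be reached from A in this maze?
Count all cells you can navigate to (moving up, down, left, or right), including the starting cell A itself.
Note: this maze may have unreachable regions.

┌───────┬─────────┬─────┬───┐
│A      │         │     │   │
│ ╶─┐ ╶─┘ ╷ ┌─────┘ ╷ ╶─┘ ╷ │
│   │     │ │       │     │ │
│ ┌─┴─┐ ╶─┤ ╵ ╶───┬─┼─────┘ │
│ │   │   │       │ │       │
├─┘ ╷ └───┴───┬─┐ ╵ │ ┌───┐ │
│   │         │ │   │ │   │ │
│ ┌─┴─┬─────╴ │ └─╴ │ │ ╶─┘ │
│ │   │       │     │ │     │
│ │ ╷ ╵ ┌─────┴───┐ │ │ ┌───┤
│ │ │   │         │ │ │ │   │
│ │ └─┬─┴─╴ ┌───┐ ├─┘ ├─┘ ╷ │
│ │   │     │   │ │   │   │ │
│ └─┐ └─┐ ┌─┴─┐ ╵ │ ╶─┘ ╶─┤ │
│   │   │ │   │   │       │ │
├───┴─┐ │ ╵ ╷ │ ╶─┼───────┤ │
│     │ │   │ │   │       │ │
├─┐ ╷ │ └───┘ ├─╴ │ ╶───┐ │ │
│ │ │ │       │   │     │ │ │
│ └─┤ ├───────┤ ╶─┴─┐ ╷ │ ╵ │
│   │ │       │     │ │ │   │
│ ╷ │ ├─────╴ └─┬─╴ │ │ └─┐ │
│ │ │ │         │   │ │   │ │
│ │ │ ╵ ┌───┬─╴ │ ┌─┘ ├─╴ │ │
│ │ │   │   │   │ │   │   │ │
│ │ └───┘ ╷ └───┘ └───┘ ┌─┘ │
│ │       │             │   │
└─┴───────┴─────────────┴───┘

Using BFS/flood-fill to find all reachable cells from A:
Maze size: 14 × 14 = 196 total cells
20 cell(s) are walled off and cannot be reached from A.
Reachable cells: 176

Reachable region (· marks reachable cells):

┌───────┬─────────┬─────┬───┐
│A · · ·│· · · · ·│· · ·│· ·│
│ ╶─┐ ╶─┘ ╷ ┌─────┘ ╷ ╶─┘ ╷ │
│· ·│· · ·│·│· · · ·│· · ·│·│
│ ┌─┴─┐ ╶─┤ ╵ ╶───┬─┼─────┘ │
│·│· ·│· ·│· · · ·│·│· · · ·│
├─┘ ╷ └───┴───┬─┐ ╵ │ ┌───┐ │
│· ·│· · · · ·│·│· ·│·│· ·│·│
│ ┌─┴─┬─────╴ │ └─╴ │ │ ╶─┘ │
│·│· ·│· · · ·│· · ·│·│· · ·│
│ │ ╷ ╵ ┌─────┴───┐ │ │ ┌───┤
│·│·│· ·│· · · · ·│·│·│·│· ·│
│ │ └─┬─┴─╴ ┌───┐ ├─┘ ├─┘ ╷ │
│·│· ·│· · ·│· ·│·│· ·│· ·│·│
│ └─┐ └─┐ ┌─┴─┐ ╵ │ ╶─┘ ╶─┤ │
│· ·│· ·│·│· ·│· ·│· · · ·│·│
├───┴─┐ │ ╵ ╷ │ ╶─┼───────┤ │
│     │·│· ·│·│· ·│· · · ·│·│
├─┐ ╷ │ └───┘ ├─╴ │ ╶───┐ │ │
│·│ │ │· · · ·│· ·│· · ·│·│·│
│ └─┤ ├───────┤ ╶─┴─┐ ╷ │ ╵ │
│· ·│ │       │· · ·│·│·│· ·│
│ ╷ │ ├─────╴ └─┬─╴ │ │ └─┐ │
│·│·│ │         │· ·│·│· ·│·│
│ │ │ ╵ ┌───┬─╴ │ ┌─┘ ├─╴ │ │
│·│·│   │· ·│   │·│· ·│· ·│·│
│ │ └───┘ ╷ └───┘ └───┘ ┌─┘ │
│·│· · · ·│· · · · · · ·│· ·│
└─┴───────┴─────────────┴───┘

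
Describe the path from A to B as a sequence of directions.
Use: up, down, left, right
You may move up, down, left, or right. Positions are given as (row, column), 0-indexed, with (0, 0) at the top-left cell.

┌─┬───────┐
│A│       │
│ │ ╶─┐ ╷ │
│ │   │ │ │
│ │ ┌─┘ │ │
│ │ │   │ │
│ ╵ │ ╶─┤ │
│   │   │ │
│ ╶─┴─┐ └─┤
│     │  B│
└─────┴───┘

Finding the path and converting it to directions:
Path through cells: (0,0) → (1,0) → (2,0) → (3,0) → (3,1) → (2,1) → (1,1) → (0,1) → (0,2) → (0,3) → (1,3) → (2,3) → (2,2) → (3,2) → (3,3) → (4,3) → (4,4)
Directions: down, down, down, right, up, up, up, right, right, down, down, left, down, right, down, right

Solution:

┌─┬───────┐
│A│↱ → ↓  │
│ │ ╶─┐ ╷ │
│↓│↑  │↓│ │
│ │ ┌─┘ │ │
│↓│↑│↓ ↲│ │
│ ╵ │ ╶─┤ │
│↳ ↑│↳ ↓│ │
│ ╶─┴─┐ └─┤
│     │↳ B│
└─────┴───┘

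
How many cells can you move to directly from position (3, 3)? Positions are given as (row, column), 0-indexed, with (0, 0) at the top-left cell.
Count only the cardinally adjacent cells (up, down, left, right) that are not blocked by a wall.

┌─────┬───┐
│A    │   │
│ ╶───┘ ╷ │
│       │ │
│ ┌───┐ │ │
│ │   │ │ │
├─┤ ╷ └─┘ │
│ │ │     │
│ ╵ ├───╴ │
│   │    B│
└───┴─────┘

Checking passable neighbors of (3, 3):
Neighbors: (3, 2), (3, 4)
Count: 2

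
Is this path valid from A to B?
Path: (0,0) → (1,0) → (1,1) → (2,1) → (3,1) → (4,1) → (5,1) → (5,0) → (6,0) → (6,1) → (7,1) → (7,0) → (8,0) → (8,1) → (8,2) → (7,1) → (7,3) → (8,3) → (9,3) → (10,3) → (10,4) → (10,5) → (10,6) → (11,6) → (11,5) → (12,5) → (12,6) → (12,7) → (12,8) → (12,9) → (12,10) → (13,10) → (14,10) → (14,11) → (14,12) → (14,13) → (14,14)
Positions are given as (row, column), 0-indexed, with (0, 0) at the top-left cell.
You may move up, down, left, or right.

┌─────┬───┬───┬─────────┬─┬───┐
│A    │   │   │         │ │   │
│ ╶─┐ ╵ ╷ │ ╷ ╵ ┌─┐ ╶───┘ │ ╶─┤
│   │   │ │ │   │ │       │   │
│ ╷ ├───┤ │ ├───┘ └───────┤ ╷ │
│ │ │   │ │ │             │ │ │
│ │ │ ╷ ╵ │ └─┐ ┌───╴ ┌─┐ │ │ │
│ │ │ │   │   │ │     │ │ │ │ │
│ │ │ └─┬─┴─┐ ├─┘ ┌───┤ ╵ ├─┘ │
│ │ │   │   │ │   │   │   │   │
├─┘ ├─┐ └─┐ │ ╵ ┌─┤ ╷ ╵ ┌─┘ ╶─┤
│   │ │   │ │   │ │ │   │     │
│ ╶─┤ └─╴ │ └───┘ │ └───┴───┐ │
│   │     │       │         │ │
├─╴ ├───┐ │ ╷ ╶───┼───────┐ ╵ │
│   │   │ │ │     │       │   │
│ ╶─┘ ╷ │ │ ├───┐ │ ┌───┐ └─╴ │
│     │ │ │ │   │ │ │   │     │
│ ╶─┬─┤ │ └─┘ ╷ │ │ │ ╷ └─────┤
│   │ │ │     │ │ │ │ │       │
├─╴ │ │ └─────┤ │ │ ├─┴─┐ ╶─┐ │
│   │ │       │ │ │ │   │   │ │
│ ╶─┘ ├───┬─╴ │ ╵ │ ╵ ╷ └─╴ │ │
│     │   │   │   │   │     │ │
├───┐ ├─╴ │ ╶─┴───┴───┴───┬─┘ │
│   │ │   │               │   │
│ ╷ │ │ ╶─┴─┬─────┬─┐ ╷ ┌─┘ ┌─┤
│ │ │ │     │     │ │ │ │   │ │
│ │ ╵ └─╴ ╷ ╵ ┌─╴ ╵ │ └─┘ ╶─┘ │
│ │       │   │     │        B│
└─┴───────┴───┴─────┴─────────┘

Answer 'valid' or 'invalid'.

Checking path validity:
Result: Invalid move at step 15: cannot move from (8, 2) to (7, 1).

invalid

Correct solution:

┌─────┬───┬───┬─────────┬─┬───┐
│A    │   │   │         │ │   │
│ ╶─┐ ╵ ╷ │ ╷ ╵ ┌─┐ ╶───┘ │ ╶─┤
│↳ ↓│   │ │ │   │ │       │   │
│ ╷ ├───┤ │ ├───┘ └───────┤ ╷ │
│ │↓│   │ │ │             │ │ │
│ │ │ ╷ ╵ │ └─┐ ┌───╴ ┌─┐ │ │ │
│ │↓│ │   │   │ │     │ │ │ │ │
│ │ │ └─┬─┴─┐ ├─┘ ┌───┤ ╵ ├─┘ │
│ │↓│   │   │ │   │   │   │   │
├─┘ ├─┐ └─┐ │ ╵ ┌─┤ ╷ ╵ ┌─┘ ╶─┤
│↓ ↲│ │   │ │   │ │ │   │     │
│ ╶─┤ └─╴ │ └───┘ │ └───┴───┐ │
│↳ ↓│     │       │         │ │
├─╴ ├───┐ │ ╷ ╶───┼───────┐ ╵ │
│↓ ↲│↱ ↓│ │ │     │       │   │
│ ╶─┘ ╷ │ │ ├───┐ │ ┌───┐ └─╴ │
│↳ → ↑│↓│ │ │   │ │ │   │     │
│ ╶─┬─┤ │ └─┘ ╷ │ │ │ ╷ └─────┤
│   │ │↓│     │ │ │ │ │       │
├─╴ │ │ └─────┤ │ │ ├─┴─┐ ╶─┐ │
│   │ │↳ → → ↓│ │ │ │   │   │ │
│ ╶─┘ ├───┬─╴ │ ╵ │ ╵ ╷ └─╴ │ │
│     │   │↓ ↲│   │   │     │ │
├───┐ ├─╴ │ ╶─┴───┴───┴───┬─┘ │
│   │ │   │↳ → → → → ↓    │   │
│ ╷ │ │ ╶─┴─┬─────┬─┐ ╷ ┌─┘ ┌─┤
│ │ │ │     │     │ │↓│ │   │ │
│ │ ╵ └─╴ ╷ ╵ ┌─╴ ╵ │ └─┘ ╶─┘ │
│ │       │   │     │↳ → → → B│
└─┴───────┴───┴─────┴─────────┘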